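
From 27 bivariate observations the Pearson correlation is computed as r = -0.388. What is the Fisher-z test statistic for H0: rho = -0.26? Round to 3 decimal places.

z_r = atanh(-0.388) = -0.409443,  z_0 = atanh(-0.26) = -0.266108
SE = 1/√(n−3) = 1/√24 = 0.204124
z = (z_r − z_0)/SE = (-0.409443 − (-0.266108)) / 0.204124 = -0.143335 / 0.204124 = -0.702

-0.702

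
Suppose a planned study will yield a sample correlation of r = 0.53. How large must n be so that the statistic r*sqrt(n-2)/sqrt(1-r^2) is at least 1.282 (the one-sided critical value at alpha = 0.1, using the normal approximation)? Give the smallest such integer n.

7

Need r·√(n−2)/√(1−r²) ≥ 1.282
√(n−2) ≥ 1.282·√(1−0.2809) / 0.53 = 1.282·0.847998 / 0.53 = 2.0512
n−2 ≥ 4.2074  ⇒  n ≥ 6.2074
Smallest integer n = 7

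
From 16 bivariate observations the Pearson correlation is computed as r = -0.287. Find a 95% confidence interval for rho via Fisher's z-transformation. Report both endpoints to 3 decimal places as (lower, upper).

(-0.685, 0.243)

Fisher z: z_r = atanh(r) = ½·ln((1+(-0.287))/(1−(-0.287))) = -0.295294
SE(z) = 1/√(n−3) = 1/√13 = 0.277350
95% ⇒ z* = 1.960; margin = 1.960·0.277350 = 0.543606
CI on z-scale: (-0.838900, 0.248312)
Back-transform: tanh(-0.838900) = -0.685226, tanh(0.248312) = 0.243331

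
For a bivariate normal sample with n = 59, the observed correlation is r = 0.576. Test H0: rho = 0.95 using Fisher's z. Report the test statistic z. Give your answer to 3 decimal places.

-8.795

z_r = atanh(0.576) = 0.656456,  z_0 = atanh(0.95) = 1.831781
SE = 1/√(n−3) = 1/√56 = 0.133631
z = (z_r − z_0)/SE = (0.656456 − 1.831781) / 0.133631 = -1.175325 / 0.133631 = -8.795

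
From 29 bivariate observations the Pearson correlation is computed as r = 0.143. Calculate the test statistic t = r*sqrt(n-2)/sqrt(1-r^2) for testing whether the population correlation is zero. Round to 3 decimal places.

0.751

1 − r² = 1 − 0.020449 = 0.979551;  √(1−r²) = 0.989723
√(n−2) = √27 = 5.196152
t = r·√(n−2)/√(1−r²) = 0.143 · 5.196152 / 0.989723 = 0.751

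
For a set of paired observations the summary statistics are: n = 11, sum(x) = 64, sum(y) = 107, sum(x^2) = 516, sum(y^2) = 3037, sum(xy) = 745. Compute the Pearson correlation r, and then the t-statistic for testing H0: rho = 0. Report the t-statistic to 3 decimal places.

0.705

S_xy = nΣxy − ΣxΣy = 11·745 − 64·107 = 8195 − 6848 = 1347
S_xx = nΣx² − (Σx)² = 11·516 − 64² = 5676 − 4096 = 1580
S_yy = nΣy² − (Σy)² = 11·3037 − 107² = 33407 − 11449 = 21958
r = S_xy / √(S_xx·S_yy) = 1347 / √(1580·21958) = 1347 / √34693640 = 1347 / 5890.1307 = 0.2287
t = r·√(n−2)/√(1−r²) = 0.2287·√9 / √(1−0.052304) = 0.686100 / 0.973497 = 0.705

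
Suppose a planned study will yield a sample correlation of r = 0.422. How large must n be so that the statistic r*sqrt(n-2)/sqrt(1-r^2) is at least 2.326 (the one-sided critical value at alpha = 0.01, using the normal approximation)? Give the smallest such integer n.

27

Need r·√(n−2)/√(1−r²) ≥ 2.326
√(n−2) ≥ 2.326·√(1−0.178084) / 0.422 = 2.326·0.906596 / 0.422 = 4.9970
n−2 ≥ 24.9700  ⇒  n ≥ 26.9700
Smallest integer n = 27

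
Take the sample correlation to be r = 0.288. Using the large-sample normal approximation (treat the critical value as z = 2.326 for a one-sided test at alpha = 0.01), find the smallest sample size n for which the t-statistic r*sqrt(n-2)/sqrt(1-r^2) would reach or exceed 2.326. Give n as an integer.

r√(n−2)/√(1−r²) ≥ 2.326  ⇔  n−2 ≥ (2.326)²·(1−r²)/r²
(1−r²)/r² = (1−0.082944)/0.082944 = 11.0563
n ≥ 2 + 5.410276·11.0563 = 2 + 59.8176 = 61.8176
⌈61.8176⌉ = 62

62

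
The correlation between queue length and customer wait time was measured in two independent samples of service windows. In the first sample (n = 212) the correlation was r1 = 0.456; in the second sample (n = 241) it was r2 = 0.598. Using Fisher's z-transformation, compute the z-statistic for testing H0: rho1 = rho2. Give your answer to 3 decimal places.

z1 = atanh(0.456) = 0.492249,  z2 = atanh(0.598) = 0.690028
SE = √(1/(n1−3) + 1/(n2−3)) = √(1/209 + 1/238) = √(0.0047847 + 0.0042017) = √0.0089864 = 0.094797
z = (z1 − z2)/SE = (0.492249 − 0.690028) / 0.094797 = -0.197779 / 0.094797 = -2.086

-2.086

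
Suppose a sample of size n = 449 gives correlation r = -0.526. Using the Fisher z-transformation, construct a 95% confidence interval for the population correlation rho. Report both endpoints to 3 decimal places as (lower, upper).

Fisher z: z_r = atanh(r) = ½·ln((1+(-0.526))/(1−(-0.526))) = -0.584599
SE(z) = 1/√(n−3) = 1/√446 = 0.047351
95% ⇒ z* = 1.960; margin = 1.960·0.047351 = 0.092808
CI on z-scale: (-0.677407, -0.491791)
Back-transform: tanh(-0.677407) = -0.589831, tanh(-0.491791) = -0.455637

(-0.590, -0.456)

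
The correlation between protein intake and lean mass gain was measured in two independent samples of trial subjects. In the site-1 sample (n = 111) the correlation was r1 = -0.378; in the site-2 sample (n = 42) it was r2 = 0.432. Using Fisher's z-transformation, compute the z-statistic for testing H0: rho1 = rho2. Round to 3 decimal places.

-4.604

Fisher z-transforms: z1 = atanh(-0.378) = -0.397724, z2 = atanh(0.432) = 0.462353; difference d = -0.860077
Var(d) = 1/108 + 1/39 = 0.0092593 + 0.0256410 = 0.0349003
z = d/√Var(d) = -0.860077 / √0.0349003 = -0.860077 / 0.186816 = -4.604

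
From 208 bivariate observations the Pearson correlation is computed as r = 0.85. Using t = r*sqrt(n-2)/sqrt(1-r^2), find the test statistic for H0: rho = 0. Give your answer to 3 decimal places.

t = r·√(n−2) / √(1−r²) with r = 0.85, n = 208
  = 0.85·√206 / √(1 − 0.7225)
  = 0.85·14.352700 / 0.526783
  = 12.199795 / 0.526783 = 23.159

23.159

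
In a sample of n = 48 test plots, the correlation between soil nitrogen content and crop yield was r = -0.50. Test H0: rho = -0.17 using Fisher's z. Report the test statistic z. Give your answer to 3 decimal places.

Fisher z: atanh(-0.50) = -0.549306, atanh(-0.17) = -0.171667
z = (z_r − z_0)·√(n−3) = (-0.549306 − (-0.171667))·√45 = -0.377639 · 6.708204 = -2.533

-2.533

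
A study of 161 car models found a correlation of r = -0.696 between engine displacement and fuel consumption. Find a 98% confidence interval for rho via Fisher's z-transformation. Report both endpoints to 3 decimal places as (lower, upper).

(-0.780, -0.588)

Fisher z: z_r = atanh(r) = ½·ln((1+(-0.696))/(1−(-0.696))) = -0.859500
SE(z) = 1/√(n−3) = 1/√158 = 0.079556
98% ⇒ z* = 2.326; margin = 2.326·0.079556 = 0.185047
CI on z-scale: (-1.044547, -0.674453)
Back-transform: tanh(-1.044547) = -0.779677, tanh(-0.674453) = -0.587901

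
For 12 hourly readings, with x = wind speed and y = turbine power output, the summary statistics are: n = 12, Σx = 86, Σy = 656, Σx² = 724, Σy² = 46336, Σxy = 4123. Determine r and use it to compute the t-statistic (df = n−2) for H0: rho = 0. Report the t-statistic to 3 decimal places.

S_xy = nΣxy − ΣxΣy = 12·4123 − 86·656 = 49476 − 56416 = -6940
S_xx = nΣx² − (Σx)² = 12·724 − 86² = 8688 − 7396 = 1292
S_yy = nΣy² − (Σy)² = 12·46336 − 656² = 556032 − 430336 = 125696
r = S_xy / √(S_xx·S_yy) = -6940 / √(1292·125696) = -6940 / √162399232 = -6940 / 12743.5957 = -0.5446
t = r·√(n−2)/√(1−r²) = -0.5446·√10 / √(1−0.296589) = -1.722176 / 0.838696 = -2.053

-2.053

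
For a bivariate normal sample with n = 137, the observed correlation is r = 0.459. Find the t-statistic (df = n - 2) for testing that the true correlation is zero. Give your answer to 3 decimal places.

6.003

t = r·√(n−2) / √(1−r²) with r = 0.459, n = 137
  = 0.459·√135 / √(1 − 0.210681)
  = 0.459·11.618950 / 0.888436
  = 5.333098 / 0.888436 = 6.003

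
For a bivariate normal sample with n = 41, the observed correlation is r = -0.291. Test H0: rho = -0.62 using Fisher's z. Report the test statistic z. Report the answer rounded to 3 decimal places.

Fisher z: atanh(-0.291) = -0.299658, atanh(-0.62) = -0.725005
z = (z_r − z_0)·√(n−3) = (-0.299658 − (-0.725005))·√38 = 0.425347 · 6.164414 = 2.622

2.622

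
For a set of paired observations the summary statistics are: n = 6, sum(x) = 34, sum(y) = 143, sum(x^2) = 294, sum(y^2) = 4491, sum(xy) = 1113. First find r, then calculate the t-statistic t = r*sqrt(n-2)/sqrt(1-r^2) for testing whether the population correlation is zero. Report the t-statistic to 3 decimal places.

4.497

S_xy = nΣxy − ΣxΣy = 6·1113 − 34·143 = 6678 − 4862 = 1816
S_xx = nΣx² − (Σx)² = 6·294 − 34² = 1764 − 1156 = 608
S_yy = nΣy² − (Σy)² = 6·4491 − 143² = 26946 − 20449 = 6497
r = S_xy / √(S_xx·S_yy) = 1816 / √(608·6497) = 1816 / √3950176 = 1816 / 1987.5050 = 0.9137
t = r·√(n−2)/√(1−r²) = 0.9137·√4 / √(1−0.834848) = 1.827400 / 0.406389 = 4.497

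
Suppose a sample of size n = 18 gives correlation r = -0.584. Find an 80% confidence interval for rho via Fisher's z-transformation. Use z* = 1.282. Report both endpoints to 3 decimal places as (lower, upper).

(-0.761, -0.325)

Fisher z: z_r = atanh(r) = ½·ln((1+(-0.584))/(1−(-0.584))) = -0.668512
SE(z) = 1/√(n−3) = 1/√15 = 0.258199
80% ⇒ z* = 1.282; margin = 1.282·0.258199 = 0.331011
CI on z-scale: (-0.999523, -0.337501)
Back-transform: tanh(-0.999523) = -0.761394, tanh(-0.337501) = -0.325245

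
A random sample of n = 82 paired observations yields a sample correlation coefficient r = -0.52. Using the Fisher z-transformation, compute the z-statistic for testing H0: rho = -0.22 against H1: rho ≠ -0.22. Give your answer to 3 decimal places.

-3.135

z_r = atanh(-0.52) = -0.576340,  z_0 = atanh(-0.22) = -0.223656
SE = 1/√(n−3) = 1/√79 = 0.112509
z = (z_r − z_0)/SE = (-0.576340 − (-0.223656)) / 0.112509 = -0.352684 / 0.112509 = -3.135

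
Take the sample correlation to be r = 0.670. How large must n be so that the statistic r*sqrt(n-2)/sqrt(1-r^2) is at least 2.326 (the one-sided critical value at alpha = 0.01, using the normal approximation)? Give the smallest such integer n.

Need r·√(n−2)/√(1−r²) ≥ 2.326
√(n−2) ≥ 2.326·√(1−0.448900) / 0.670 = 2.326·0.742361 / 0.670 = 2.5772
n−2 ≥ 6.6420  ⇒  n ≥ 8.6420
Smallest integer n = 9

9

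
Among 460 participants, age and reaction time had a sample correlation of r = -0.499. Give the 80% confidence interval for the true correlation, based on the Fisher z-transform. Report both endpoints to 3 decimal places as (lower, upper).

(-0.543, -0.453)

Fisher z: z_r = atanh(r) = ½·ln((1+(-0.499))/(1−(-0.499))) = -0.547974
SE(z) = 1/√(n−3) = 1/√457 = 0.046778
80% ⇒ z* = 1.282; margin = 1.282·0.046778 = 0.059969
CI on z-scale: (-0.607943, -0.488005)
Back-transform: tanh(-0.607943) = -0.542678, tanh(-0.488005) = -0.452632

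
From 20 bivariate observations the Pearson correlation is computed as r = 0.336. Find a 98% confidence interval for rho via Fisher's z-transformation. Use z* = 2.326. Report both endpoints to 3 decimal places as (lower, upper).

(-0.211, 0.723)

z_r = atanh(0.336) = 0.349577;  SE = 1/√(n−3) = 1/√17 = 0.242536
z-limits: 0.349577 ± 2.326·0.242536 = 0.349577 ± 0.564139 = [-0.214562, 0.913716]
ρ-limits: (tanh -0.214562, tanh 0.913716) = (-0.211, 0.723)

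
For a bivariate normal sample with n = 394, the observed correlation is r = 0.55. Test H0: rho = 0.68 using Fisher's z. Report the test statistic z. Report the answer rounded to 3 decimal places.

Fisher z: atanh(0.55) = 0.618381, atanh(0.68) = 0.829114
z = (z_r − z_0)·√(n−3) = (0.618381 − 0.829114)·√391 = -0.210733 · 19.773720 = -4.167

-4.167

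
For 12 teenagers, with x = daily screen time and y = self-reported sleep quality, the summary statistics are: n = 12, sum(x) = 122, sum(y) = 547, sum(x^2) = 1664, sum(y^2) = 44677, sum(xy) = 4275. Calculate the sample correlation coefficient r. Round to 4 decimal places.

-0.4447

S_xy = nΣxy − ΣxΣy = 12·4275 − 122·547 = 51300 − 66734 = -15434
S_xx = nΣx² − (Σx)² = 12·1664 − 122² = 19968 − 14884 = 5084
S_yy = nΣy² − (Σy)² = 12·44677 − 547² = 536124 − 299209 = 236915
r = S_xy / √(S_xx·S_yy) = -15434 / √(5084·236915) = -15434 / √1204475860 = -15434 / 34705.5595 = -0.4447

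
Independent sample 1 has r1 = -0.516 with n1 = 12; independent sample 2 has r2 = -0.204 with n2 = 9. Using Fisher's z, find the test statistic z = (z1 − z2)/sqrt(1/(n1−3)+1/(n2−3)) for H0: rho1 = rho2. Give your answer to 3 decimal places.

z1 = atanh(-0.516) = -0.570873,  z2 = atanh(-0.204) = -0.206903
SE = √(1/(n1−3) + 1/(n2−3)) = √(1/9 + 1/6) = √(0.1111111 + 0.1666667) = √0.2777778 = 0.527046
z = (z1 − z2)/SE = (-0.570873 − (-0.206903)) / 0.527046 = -0.363970 / 0.527046 = -0.691

-0.691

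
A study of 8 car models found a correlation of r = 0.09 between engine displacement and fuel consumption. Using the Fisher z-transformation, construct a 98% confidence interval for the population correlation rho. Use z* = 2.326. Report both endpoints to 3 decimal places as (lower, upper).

Fisher z: z_r = atanh(r) = ½·ln((1+0.09)/(1−0.09)) = 0.090244
SE(z) = 1/√(n−3) = 1/√5 = 0.447214
98% ⇒ z* = 2.326; margin = 2.326·0.447214 = 1.040220
CI on z-scale: (-0.949976, 1.130464)
Back-transform: tanh(-0.949976) = -0.739772, tanh(1.130464) = 0.811178

(-0.740, 0.811)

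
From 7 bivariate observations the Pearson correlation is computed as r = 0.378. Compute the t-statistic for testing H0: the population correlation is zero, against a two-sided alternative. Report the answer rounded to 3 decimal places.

t = r·√(n−2) / √(1−r²) with r = 0.378, n = 7
  = 0.378·√5 / √(1 − 0.142884)
  = 0.378·2.236068 / 0.925806
  = 0.845234 / 0.925806 = 0.913

0.913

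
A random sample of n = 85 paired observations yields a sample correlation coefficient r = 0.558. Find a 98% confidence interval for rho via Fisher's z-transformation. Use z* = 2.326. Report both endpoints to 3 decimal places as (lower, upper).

(0.357, 0.710)

Fisher z: z_r = atanh(r) = ½·ln((1+0.558)/(1−0.558)) = 0.629924
SE(z) = 1/√(n−3) = 1/√82 = 0.110432
98% ⇒ z* = 2.326; margin = 2.326·0.110432 = 0.256865
CI on z-scale: (0.373059, 0.886789)
Back-transform: tanh(0.373059) = 0.356664, tanh(0.886789) = 0.709804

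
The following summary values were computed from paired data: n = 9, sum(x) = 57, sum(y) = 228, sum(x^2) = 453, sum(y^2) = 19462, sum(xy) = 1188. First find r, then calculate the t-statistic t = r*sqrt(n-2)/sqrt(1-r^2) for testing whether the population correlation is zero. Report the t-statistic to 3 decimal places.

-0.620

S_xy = nΣxy − ΣxΣy = 9·1188 − 57·228 = 10692 − 12996 = -2304
S_xx = nΣx² − (Σx)² = 9·453 − 57² = 4077 − 3249 = 828
S_yy = nΣy² − (Σy)² = 9·19462 − 228² = 175158 − 51984 = 123174
r = S_xy / √(S_xx·S_yy) = -2304 / √(828·123174) = -2304 / √101988072 = -2304 / 10098.9144 = -0.2281
t = r·√(n−2)/√(1−r²) = -0.2281·√7 / √(1−0.052030) = -0.603496 / 0.973638 = -0.620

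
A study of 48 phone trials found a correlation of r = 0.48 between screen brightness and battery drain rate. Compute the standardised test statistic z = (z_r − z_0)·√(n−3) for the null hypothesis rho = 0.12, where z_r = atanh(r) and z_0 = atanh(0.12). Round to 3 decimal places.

Fisher z: atanh(0.48) = 0.522984, atanh(0.12) = 0.120581
z = (z_r − z_0)·√(n−3) = (0.522984 − 0.120581)·√45 = 0.402403 · 6.708204 = 2.699

2.699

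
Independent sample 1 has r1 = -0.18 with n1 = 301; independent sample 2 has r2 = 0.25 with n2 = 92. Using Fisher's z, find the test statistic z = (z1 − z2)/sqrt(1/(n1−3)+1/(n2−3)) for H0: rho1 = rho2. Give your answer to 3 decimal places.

Fisher z-transforms: z1 = atanh(-0.18) = -0.181983, z2 = atanh(0.25) = 0.255413; difference d = -0.437396
Var(d) = 1/298 + 1/89 = 0.0033557 + 0.0112360 = 0.0145917
z = d/√Var(d) = -0.437396 / √0.0145917 = -0.437396 / 0.120796 = -3.621

-3.621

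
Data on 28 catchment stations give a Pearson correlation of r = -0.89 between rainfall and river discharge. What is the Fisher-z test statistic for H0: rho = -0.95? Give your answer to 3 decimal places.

Fisher z: atanh(-0.89) = -1.421926, atanh(-0.95) = -1.831781
z = (z_r − z_0)·√(n−3) = (-1.421926 − (-1.831781))·√25 = 0.409855 · 5.000000 = 2.049

2.049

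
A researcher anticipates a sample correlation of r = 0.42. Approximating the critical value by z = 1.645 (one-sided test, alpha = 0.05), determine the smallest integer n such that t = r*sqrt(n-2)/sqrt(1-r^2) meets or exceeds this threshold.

r√(n−2)/√(1−r²) ≥ 1.645  ⇔  n−2 ≥ (1.645)²·(1−r²)/r²
(1−r²)/r² = (1−0.1764)/0.1764 = 4.6689
n ≥ 2 + 2.706025·4.6689 = 2 + 12.6342 = 14.6342
⌈14.6342⌉ = 15

15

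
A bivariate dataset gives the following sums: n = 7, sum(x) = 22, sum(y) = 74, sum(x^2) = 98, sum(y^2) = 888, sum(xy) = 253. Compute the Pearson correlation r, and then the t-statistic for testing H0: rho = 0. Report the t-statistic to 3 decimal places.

0.890

S_xy = nΣxy − ΣxΣy = 7·253 − 22·74 = 1771 − 1628 = 143
S_xx = nΣx² − (Σx)² = 7·98 − 22² = 686 − 484 = 202
S_yy = nΣy² − (Σy)² = 7·888 − 74² = 6216 − 5476 = 740
r = S_xy / √(S_xx·S_yy) = 143 / √(202·740) = 143 / √149480 = 143 / 386.6264 = 0.3699
t = r·√(n−2)/√(1−r²) = 0.3699·√5 / √(1−0.136826) = 0.827122 / 0.929072 = 0.890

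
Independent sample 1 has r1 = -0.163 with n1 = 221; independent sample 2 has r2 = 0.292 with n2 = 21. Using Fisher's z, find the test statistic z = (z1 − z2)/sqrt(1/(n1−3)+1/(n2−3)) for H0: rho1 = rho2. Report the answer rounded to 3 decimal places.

z1 = atanh(-0.163) = -0.164467,  z2 = atanh(0.292) = 0.300751
SE = √(1/(n1−3) + 1/(n2−3)) = √(1/218 + 1/18) = √(0.0045872 + 0.0555556) = √0.0601428 = 0.245240
z = (z1 − z2)/SE = (-0.164467 − 0.300751) / 0.245240 = -0.465218 / 0.245240 = -1.897

-1.897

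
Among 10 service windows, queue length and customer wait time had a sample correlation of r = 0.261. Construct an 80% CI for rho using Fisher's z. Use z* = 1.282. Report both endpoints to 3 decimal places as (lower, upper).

z_r = atanh(0.261) = 0.267181;  SE = 1/√(n−3) = 1/√7 = 0.377964
z-limits: 0.267181 ± 1.282·0.377964 = 0.267181 ± 0.484550 = [-0.217369, 0.751731]
ρ-limits: (tanh -0.217369, tanh 0.751731) = (-0.214, 0.636)

(-0.214, 0.636)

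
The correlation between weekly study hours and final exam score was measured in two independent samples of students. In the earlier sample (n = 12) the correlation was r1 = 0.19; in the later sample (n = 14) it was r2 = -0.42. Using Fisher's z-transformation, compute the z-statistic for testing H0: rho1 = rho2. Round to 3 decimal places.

1.424

Fisher z-transforms: z1 = atanh(0.19) = 0.192337, z2 = atanh(-0.42) = -0.447692; difference d = 0.640029
Var(d) = 1/9 + 1/11 = 0.1111111 + 0.0909091 = 0.2020202
z = d/√Var(d) = 0.640029 / √0.2020202 = 0.640029 / 0.449467 = 1.424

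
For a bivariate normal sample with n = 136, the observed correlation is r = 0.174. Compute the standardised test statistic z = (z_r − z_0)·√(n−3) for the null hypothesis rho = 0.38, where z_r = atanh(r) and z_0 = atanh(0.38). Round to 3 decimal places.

-2.586

z_r = atanh(0.174) = 0.175789,  z_0 = atanh(0.38) = 0.400060
SE = 1/√(n−3) = 1/√133 = 0.086711
z = (z_r − z_0)/SE = (0.175789 − 0.400060) / 0.086711 = -0.224271 / 0.086711 = -2.586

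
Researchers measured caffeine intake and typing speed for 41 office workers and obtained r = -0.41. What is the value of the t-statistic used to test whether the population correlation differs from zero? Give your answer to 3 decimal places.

-2.807

1 − r² = 1 − 0.1681 = 0.8319;  √(1−r²) = 0.912086
√(n−2) = √39 = 6.244998
t = r·√(n−2)/√(1−r²) = -0.41 · 6.244998 / 0.912086 = -2.807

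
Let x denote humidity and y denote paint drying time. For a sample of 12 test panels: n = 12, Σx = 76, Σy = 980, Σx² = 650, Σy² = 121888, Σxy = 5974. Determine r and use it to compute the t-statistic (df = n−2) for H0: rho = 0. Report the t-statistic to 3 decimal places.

-0.278

S_xy = nΣxy − ΣxΣy = 12·5974 − 76·980 = 71688 − 74480 = -2792
S_xx = nΣx² − (Σx)² = 12·650 − 76² = 7800 − 5776 = 2024
S_yy = nΣy² − (Σy)² = 12·121888 − 980² = 1462656 − 960400 = 502256
r = S_xy / √(S_xx·S_yy) = -2792 / √(2024·502256) = -2792 / √1016566144 = -2792 / 31883.6344 = -0.0876
t = r·√(n−2)/√(1−r²) = -0.0876·√10 / √(1−0.007674) = -0.277016 / 0.996156 = -0.278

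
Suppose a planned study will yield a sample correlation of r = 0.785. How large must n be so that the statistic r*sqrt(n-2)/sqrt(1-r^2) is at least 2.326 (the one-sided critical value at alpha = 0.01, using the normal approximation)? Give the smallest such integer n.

Need r·√(n−2)/√(1−r²) ≥ 2.326
√(n−2) ≥ 2.326·√(1−0.616225) / 0.785 = 2.326·0.619496 / 0.785 = 1.8356
n−2 ≥ 3.3694  ⇒  n ≥ 5.3694
Smallest integer n = 6

6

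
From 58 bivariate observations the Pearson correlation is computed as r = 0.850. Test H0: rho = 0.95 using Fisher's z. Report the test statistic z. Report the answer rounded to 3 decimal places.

Fisher z: atanh(0.850) = 1.256153, atanh(0.95) = 1.831781
z = (z_r − z_0)·√(n−3) = (1.256153 − 1.831781)·√55 = -0.575628 · 7.416198 = -4.269

-4.269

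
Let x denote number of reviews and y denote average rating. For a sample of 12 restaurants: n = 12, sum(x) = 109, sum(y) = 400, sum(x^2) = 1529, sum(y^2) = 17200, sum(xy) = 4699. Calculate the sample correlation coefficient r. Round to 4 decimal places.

0.7382

S_xy = nΣxy − ΣxΣy = 12·4699 − 109·400 = 56388 − 43600 = 12788
S_xx = nΣx² − (Σx)² = 12·1529 − 109² = 18348 − 11881 = 6467
S_yy = nΣy² − (Σy)² = 12·17200 − 400² = 206400 − 160000 = 46400
r = S_xy / √(S_xx·S_yy) = 12788 / √(6467·46400) = 12788 / √300068800 = 12788 / 17322.4940 = 0.7382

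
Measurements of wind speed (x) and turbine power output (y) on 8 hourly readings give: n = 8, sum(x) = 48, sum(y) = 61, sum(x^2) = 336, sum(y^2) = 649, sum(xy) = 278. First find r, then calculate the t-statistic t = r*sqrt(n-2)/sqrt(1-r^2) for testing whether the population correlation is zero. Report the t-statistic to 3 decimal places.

-6.553

S_xy = nΣxy − ΣxΣy = 8·278 − 48·61 = 2224 − 2928 = -704
S_xx = nΣx² − (Σx)² = 8·336 − 48² = 2688 − 2304 = 384
S_yy = nΣy² − (Σy)² = 8·649 − 61² = 5192 − 3721 = 1471
r = S_xy / √(S_xx·S_yy) = -704 / √(384·1471) = -704 / √564864 = -704 / 751.5743 = -0.9367
t = r·√(n−2)/√(1−r²) = -0.9367·√6 / √(1−0.877407) = -2.294437 / 0.350133 = -6.553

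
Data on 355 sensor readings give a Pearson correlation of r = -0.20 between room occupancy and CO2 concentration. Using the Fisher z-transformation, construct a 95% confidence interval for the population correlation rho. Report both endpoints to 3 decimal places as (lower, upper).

(-0.298, -0.098)

z_r = atanh(-0.20) = -0.202733;  SE = 1/√(n−3) = 1/√352 = 0.053300
z-limits: -0.202733 ± 1.960·0.053300 = -0.202733 ± 0.104468 = [-0.307201, -0.098265]
ρ-limits: (tanh -0.307201, tanh -0.098265) = (-0.298, -0.098)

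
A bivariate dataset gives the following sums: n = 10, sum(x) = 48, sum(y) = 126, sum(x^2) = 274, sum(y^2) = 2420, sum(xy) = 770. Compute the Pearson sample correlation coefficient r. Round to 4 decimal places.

S_xy = nΣxy − ΣxΣy = 10·770 − 48·126 = 7700 − 6048 = 1652
S_xx = nΣx² − (Σx)² = 10·274 − 48² = 2740 − 2304 = 436
S_yy = nΣy² − (Σy)² = 10·2420 − 126² = 24200 − 15876 = 8324
r = S_xy / √(S_xx·S_yy) = 1652 / √(436·8324) = 1652 / √3629264 = 1652 / 1905.0627 = 0.8672

0.8672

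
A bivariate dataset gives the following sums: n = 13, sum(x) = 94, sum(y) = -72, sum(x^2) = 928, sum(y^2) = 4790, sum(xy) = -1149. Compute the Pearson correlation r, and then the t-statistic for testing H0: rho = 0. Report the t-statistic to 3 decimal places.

S_xy = nΣxy − ΣxΣy = 13·(-1149) − 94·(-72) = -14937 − (-6768) = -8169
S_xx = nΣx² − (Σx)² = 13·928 − 94² = 12064 − 8836 = 3228
S_yy = nΣy² − (Σy)² = 13·4790 − (-72)² = 62270 − 5184 = 57086
r = S_xy / √(S_xx·S_yy) = -8169 / √(3228·57086) = -8169 / √184273608 = -8169 / 13574.7415 = -0.6018
t = r·√(n−2)/√(1−r²) = -0.6018·√11 / √(1−0.362163) = -1.995945 / 0.798647 = -2.499

-2.499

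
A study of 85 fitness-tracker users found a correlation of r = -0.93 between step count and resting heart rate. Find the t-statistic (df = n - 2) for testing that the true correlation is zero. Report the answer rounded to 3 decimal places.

t = r·√(n−2) / √(1−r²) with r = -0.93, n = 85
  = -0.93·√83 / √(1 − 0.8649)
  = -0.93·9.110434 / 0.367560
  = -8.472704 / 0.367560 = -23.051

-23.051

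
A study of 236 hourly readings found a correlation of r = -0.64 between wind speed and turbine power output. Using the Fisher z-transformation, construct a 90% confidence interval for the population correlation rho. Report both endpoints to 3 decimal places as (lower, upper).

z_r = atanh(-0.64) = -0.758174;  SE = 1/√(n−3) = 1/√233 = 0.065512
z-limits: -0.758174 ± 1.645·0.065512 = -0.758174 ± 0.107767 = [-0.865941, -0.650407]
ρ-limits: (tanh -0.865941, tanh -0.650407) = (-0.699, -0.572)

(-0.699, -0.572)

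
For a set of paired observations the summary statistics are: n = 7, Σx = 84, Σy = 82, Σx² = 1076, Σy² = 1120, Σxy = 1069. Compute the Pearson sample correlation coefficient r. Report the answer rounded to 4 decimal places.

Numerator: nΣxy − (Σx)(Σy) = 7·1069 − (84)(82) = 595
Denominator: √[(nΣx²−(Σx)²)(nΣy²−(Σy)²)]
  nΣx²−(Σx)² = 7·1076 − 7056 = 476;  nΣy²−(Σy)² = 7·1120 − 6724 = 1116
  √(476·1116) = √531216 = 728.8457
r = 595 / 728.8457 = 0.8164

0.8164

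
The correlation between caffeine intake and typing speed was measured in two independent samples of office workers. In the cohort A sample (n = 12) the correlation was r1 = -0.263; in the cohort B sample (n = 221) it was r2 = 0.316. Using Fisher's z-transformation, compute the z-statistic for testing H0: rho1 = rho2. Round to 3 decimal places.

z1 = atanh(-0.263) = -0.269329,  z2 = atanh(0.316) = 0.327197
SE = √(1/(n1−3) + 1/(n2−3)) = √(1/9 + 1/218) = √(0.1111111 + 0.0045872) = √0.1156983 = 0.340145
z = (z1 − z2)/SE = (-0.269329 − 0.327197) / 0.340145 = -0.596526 / 0.340145 = -1.754

-1.754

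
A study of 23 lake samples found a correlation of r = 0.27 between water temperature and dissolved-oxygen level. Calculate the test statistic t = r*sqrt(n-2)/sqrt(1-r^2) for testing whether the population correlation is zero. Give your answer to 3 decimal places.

1 − r² = 1 − 0.0729 = 0.9271;  √(1−r²) = 0.962860
√(n−2) = √21 = 4.582576
t = r·√(n−2)/√(1−r²) = 0.27 · 4.582576 / 0.962860 = 1.285

1.285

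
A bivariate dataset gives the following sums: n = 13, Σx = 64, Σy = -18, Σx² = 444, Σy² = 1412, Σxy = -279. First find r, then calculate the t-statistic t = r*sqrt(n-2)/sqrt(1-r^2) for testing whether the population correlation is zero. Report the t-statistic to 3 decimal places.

Numerator: nΣxy − (Σx)(Σy) = 13·(-279) − (64)(-18) = -2475
Denominator: √[(nΣx²−(Σx)²)(nΣy²−(Σy)²)]
  nΣx²−(Σx)² = 13·444 − 4096 = 1676;  nΣy²−(Σy)² = 13·1412 − 324 = 18032
  √(1676·18032) = √30221632 = 5497.4205
r = -2475 / 5497.4205 = -0.4502
t = r·√(n−2)/√(1−r²) = -0.4502·√11 / √(1−0.202680) = -1.493144 / 0.892928 = -1.672

-1.672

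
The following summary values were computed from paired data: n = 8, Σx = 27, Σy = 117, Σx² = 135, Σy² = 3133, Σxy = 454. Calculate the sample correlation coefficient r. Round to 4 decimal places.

0.2367

Numerator: nΣxy − (Σx)(Σy) = 8·454 − (27)(117) = 473
Denominator: √[(nΣx²−(Σx)²)(nΣy²−(Σy)²)]
  nΣx²−(Σx)² = 8·135 − 729 = 351;  nΣy²−(Σy)² = 8·3133 − 13689 = 11375
  √(351·11375) = √3992625 = 1998.1554
r = 473 / 1998.1554 = 0.2367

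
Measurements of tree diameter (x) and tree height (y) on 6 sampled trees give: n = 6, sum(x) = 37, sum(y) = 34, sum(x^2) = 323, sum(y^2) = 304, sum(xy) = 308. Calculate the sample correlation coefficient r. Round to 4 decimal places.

Numerator: nΣxy − (Σx)(Σy) = 6·308 − (37)(34) = 590
Denominator: √[(nΣx²−(Σx)²)(nΣy²−(Σy)²)]
  nΣx²−(Σx)² = 6·323 − 1369 = 569;  nΣy²−(Σy)² = 6·304 − 1156 = 668
  √(569·668) = √380092 = 616.5160
r = 590 / 616.5160 = 0.9570

0.9570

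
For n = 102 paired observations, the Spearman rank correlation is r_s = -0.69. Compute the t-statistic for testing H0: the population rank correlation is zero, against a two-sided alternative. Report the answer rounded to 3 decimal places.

-9.533

t = r_s·√(n−2) / √(1−r_s²) with r_s = -0.69, n = 102
  = -0.69·√100 / √(1 − 0.4761)
  = -0.69·10.000000 / 0.723809
  = -6.900000 / 0.723809 = -9.533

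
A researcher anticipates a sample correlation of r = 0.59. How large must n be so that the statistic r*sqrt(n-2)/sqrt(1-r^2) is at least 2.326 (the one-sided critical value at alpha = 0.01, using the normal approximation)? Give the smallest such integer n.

13

r√(n−2)/√(1−r²) ≥ 2.326  ⇔  n−2 ≥ (2.326)²·(1−r²)/r²
(1−r²)/r² = (1−0.3481)/0.3481 = 1.8727
n ≥ 2 + 5.410276·1.8727 = 2 + 10.1318 = 12.1318
⌈12.1318⌉ = 13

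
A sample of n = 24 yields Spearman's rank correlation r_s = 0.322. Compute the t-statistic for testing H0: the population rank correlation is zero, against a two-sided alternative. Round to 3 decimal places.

1 − r_s² = 1 − 0.103684 = 0.896316;  √(1−r_s²) = 0.946740
√(n−2) = √22 = 4.690416
t = r_s·√(n−2)/√(1−r_s²) = 0.322 · 4.690416 / 0.946740 = 1.595

1.595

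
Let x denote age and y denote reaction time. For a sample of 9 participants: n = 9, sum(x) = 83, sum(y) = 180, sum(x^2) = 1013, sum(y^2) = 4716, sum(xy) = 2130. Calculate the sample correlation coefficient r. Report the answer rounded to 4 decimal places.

S_xy = nΣxy − ΣxΣy = 9·2130 − 83·180 = 19170 − 14940 = 4230
S_xx = nΣx² − (Σx)² = 9·1013 − 83² = 9117 − 6889 = 2228
S_yy = nΣy² − (Σy)² = 9·4716 − 180² = 42444 − 32400 = 10044
r = S_xy / √(S_xx·S_yy) = 4230 / √(2228·10044) = 4230 / √22378032 = 4230 / 4730.5425 = 0.8942

0.8942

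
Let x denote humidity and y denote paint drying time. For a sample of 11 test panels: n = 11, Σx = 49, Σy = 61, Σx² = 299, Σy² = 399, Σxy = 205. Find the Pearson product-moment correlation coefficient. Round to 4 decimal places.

Numerator: nΣxy − (Σx)(Σy) = 11·205 − (49)(61) = -734
Denominator: √[(nΣx²−(Σx)²)(nΣy²−(Σy)²)]
  nΣx²−(Σx)² = 11·299 − 2401 = 888;  nΣy²−(Σy)² = 11·399 − 3721 = 668
  √(888·668) = √593184 = 770.1844
r = -734 / 770.1844 = -0.9530

-0.9530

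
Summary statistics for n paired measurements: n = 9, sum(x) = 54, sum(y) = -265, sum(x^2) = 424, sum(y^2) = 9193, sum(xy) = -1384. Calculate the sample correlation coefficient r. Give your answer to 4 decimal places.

0.5525

S_xy = nΣxy − ΣxΣy = 9·(-1384) − 54·(-265) = -12456 − (-14310) = 1854
S_xx = nΣx² − (Σx)² = 9·424 − 54² = 3816 − 2916 = 900
S_yy = nΣy² − (Σy)² = 9·9193 − (-265)² = 82737 − 70225 = 12512
r = S_xy / √(S_xx·S_yy) = 1854 / √(900·12512) = 1854 / √11260800 = 1854 / 3355.7115 = 0.5525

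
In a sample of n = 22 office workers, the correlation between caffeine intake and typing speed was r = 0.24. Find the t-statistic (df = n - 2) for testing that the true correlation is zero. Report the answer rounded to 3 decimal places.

1.106

t = r·√(n−2) / √(1−r²) with r = 0.24, n = 22
  = 0.24·√20 / √(1 − 0.0576)
  = 0.24·4.472136 / 0.970773
  = 1.073313 / 0.970773 = 1.106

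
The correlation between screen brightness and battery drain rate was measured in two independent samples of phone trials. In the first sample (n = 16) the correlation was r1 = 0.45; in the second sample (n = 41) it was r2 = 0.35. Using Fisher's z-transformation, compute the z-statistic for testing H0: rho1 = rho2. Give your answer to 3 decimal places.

0.371

z1 = atanh(0.45) = 0.484700,  z2 = atanh(0.35) = 0.365444
SE = √(1/(n1−3) + 1/(n2−3)) = √(1/13 + 1/38) = √(0.0769231 + 0.0263158) = √0.1032389 = 0.321308
z = (z1 − z2)/SE = (0.484700 − 0.365444) / 0.321308 = 0.119256 / 0.321308 = 0.371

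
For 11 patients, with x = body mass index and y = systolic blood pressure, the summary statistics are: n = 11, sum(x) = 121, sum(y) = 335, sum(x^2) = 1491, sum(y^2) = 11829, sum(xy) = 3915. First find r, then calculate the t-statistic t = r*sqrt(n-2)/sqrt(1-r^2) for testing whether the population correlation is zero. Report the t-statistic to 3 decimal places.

Numerator: nΣxy − (Σx)(Σy) = 11·3915 − (121)(335) = 2530
Denominator: √[(nΣx²−(Σx)²)(nΣy²−(Σy)²)]
  nΣx²−(Σx)² = 11·1491 − 14641 = 1760;  nΣy²−(Σy)² = 11·11829 − 112225 = 17894
  √(1760·17894) = √31493440 = 5611.9016
r = 2530 / 5611.9016 = 0.4508
t = r·√(n−2)/√(1−r²) = 0.4508·√9 / √(1−0.203221) = 1.352400 / 0.892625 = 1.515

1.515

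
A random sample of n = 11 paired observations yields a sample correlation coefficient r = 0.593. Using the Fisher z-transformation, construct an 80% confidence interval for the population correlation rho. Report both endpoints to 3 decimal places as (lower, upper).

Fisher z: z_r = atanh(r) = ½·ln((1+0.593)/(1−0.593)) = 0.682281
SE(z) = 1/√(n−3) = 1/√8 = 0.353553
80% ⇒ z* = 1.282; margin = 1.282·0.353553 = 0.453255
CI on z-scale: (0.229026, 1.135536)
Back-transform: tanh(0.229026) = 0.225104, tanh(1.135536) = 0.812905

(0.225, 0.813)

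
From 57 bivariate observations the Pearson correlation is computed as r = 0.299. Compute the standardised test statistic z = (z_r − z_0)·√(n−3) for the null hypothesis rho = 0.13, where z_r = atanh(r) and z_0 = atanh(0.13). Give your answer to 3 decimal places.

z_r = atanh(0.299) = 0.308421,  z_0 = atanh(0.13) = 0.130740
SE = 1/√(n−3) = 1/√54 = 0.136083
z = (z_r − z_0)/SE = (0.308421 − 0.130740) / 0.136083 = 0.177681 / 0.136083 = 1.306

1.306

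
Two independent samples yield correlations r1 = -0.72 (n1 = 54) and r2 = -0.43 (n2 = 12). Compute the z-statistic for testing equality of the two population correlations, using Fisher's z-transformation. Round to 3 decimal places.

z1 = atanh(-0.72) = -0.907645,  z2 = atanh(-0.43) = -0.459897
SE = √(1/(n1−3) + 1/(n2−3)) = √(1/51 + 1/9) = √(0.0196078 + 0.1111111) = √0.1307189 = 0.361551
z = (z1 − z2)/SE = (-0.907645 − (-0.459897)) / 0.361551 = -0.447748 / 0.361551 = -1.238

-1.238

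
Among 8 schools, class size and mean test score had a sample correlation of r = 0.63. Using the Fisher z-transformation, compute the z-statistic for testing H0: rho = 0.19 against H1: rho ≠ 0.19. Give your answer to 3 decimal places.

1.228

z_r = atanh(0.63) = 0.741416,  z_0 = atanh(0.19) = 0.192337
SE = 1/√(n−3) = 1/√5 = 0.447214
z = (z_r − z_0)/SE = (0.741416 − 0.192337) / 0.447214 = 0.549079 / 0.447214 = 1.228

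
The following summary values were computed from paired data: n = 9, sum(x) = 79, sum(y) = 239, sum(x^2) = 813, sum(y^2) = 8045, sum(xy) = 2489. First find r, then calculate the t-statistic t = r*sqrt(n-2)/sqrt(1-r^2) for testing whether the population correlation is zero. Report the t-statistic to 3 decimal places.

Numerator: nΣxy − (Σx)(Σy) = 9·2489 − (79)(239) = 3520
Denominator: √[(nΣx²−(Σx)²)(nΣy²−(Σy)²)]
  nΣx²−(Σx)² = 9·813 − 6241 = 1076;  nΣy²−(Σy)² = 9·8045 − 57121 = 15284
  √(1076·15284) = √16445584 = 4055.3155
r = 3520 / 4055.3155 = 0.8680
t = r·√(n−2)/√(1−r²) = 0.8680·√7 / √(1−0.753424) = 2.296512 / 0.496564 = 4.625

4.625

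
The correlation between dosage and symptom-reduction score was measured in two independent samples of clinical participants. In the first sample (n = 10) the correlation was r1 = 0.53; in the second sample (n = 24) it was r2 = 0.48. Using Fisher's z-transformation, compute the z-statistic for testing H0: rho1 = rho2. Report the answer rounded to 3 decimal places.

0.154

z1 = atanh(0.53) = 0.590145,  z2 = atanh(0.48) = 0.522984
SE = √(1/(n1−3) + 1/(n2−3)) = √(1/7 + 1/21) = √(0.1428571 + 0.0476190) = √0.1904761 = 0.436436
z = (z1 − z2)/SE = (0.590145 − 0.522984) / 0.436436 = 0.067161 / 0.436436 = 0.154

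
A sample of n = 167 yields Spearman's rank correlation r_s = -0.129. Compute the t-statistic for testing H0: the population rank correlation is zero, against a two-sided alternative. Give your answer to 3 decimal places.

t = r_s·√(n−2) / √(1−r_s²) with r_s = -0.129, n = 167
  = -0.129·√165 / √(1 − 0.016641)
  = -0.129·12.845233 / 0.991645
  = -1.657035 / 0.991645 = -1.671

-1.671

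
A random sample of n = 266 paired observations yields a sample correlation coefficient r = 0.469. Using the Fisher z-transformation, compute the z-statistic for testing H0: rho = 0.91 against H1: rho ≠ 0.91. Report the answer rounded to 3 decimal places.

Fisher z: atanh(0.469) = 0.508788, atanh(0.91) = 1.527524
z = (z_r − z_0)·√(n−3) = (0.508788 − 1.527524)·√263 = -1.018736 · 16.217275 = -16.521

-16.521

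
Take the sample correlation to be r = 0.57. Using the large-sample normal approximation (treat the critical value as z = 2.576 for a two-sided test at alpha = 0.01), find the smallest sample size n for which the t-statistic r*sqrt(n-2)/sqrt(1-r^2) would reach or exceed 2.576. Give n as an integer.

Need r·√(n−2)/√(1−r²) ≥ 2.576
√(n−2) ≥ 2.576·√(1−0.3249) / 0.57 = 2.576·0.821645 / 0.57 = 3.7133
n−2 ≥ 13.7886  ⇒  n ≥ 15.7886
Smallest integer n = 16

16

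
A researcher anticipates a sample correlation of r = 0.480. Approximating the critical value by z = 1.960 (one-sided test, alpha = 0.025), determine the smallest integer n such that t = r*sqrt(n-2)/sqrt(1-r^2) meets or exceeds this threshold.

15

r√(n−2)/√(1−r²) ≥ 1.960  ⇔  n−2 ≥ (1.960)²·(1−r²)/r²
(1−r²)/r² = (1−0.230400)/0.230400 = 3.3403
n ≥ 2 + 3.8416·3.3403 = 2 + 12.8321 = 14.8321
⌈14.8321⌉ = 15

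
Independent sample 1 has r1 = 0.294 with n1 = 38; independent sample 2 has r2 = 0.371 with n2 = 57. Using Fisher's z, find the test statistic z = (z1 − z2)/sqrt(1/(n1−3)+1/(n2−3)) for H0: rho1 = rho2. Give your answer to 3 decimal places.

Fisher z-transforms: z1 = atanh(0.294) = 0.302939, z2 = atanh(0.371) = 0.389582; difference d = -0.086643
Var(d) = 1/35 + 1/54 = 0.0285714 + 0.0185185 = 0.0470899
z = d/√Var(d) = -0.086643 / √0.0470899 = -0.086643 / 0.217002 = -0.399

-0.399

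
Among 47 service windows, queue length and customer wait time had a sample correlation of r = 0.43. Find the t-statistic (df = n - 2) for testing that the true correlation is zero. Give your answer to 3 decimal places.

t = r·√(n−2) / √(1−r²) with r = 0.43, n = 47
  = 0.43·√45 / √(1 − 0.1849)
  = 0.43·6.708204 / 0.902829
  = 2.884528 / 0.902829 = 3.195

3.195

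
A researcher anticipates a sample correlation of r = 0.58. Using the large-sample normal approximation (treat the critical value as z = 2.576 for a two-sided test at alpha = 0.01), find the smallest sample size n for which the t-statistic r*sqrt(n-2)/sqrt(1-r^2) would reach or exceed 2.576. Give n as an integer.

16

r√(n−2)/√(1−r²) ≥ 2.576  ⇔  n−2 ≥ (2.576)²·(1−r²)/r²
(1−r²)/r² = (1−0.3364)/0.3364 = 1.9727
n ≥ 2 + 6.635776·1.9727 = 2 + 13.0904 = 15.0904
⌈15.0904⌉ = 16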